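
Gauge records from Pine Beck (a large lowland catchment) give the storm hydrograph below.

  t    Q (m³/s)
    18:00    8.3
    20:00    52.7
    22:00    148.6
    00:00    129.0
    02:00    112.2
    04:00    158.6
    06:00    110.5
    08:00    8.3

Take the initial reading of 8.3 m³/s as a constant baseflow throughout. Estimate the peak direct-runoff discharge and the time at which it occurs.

Q_p = 150.3 m³/s at t = 04:00

Subtracting baseflow gives direct-runoff ordinates: 0.0, 44.4, 140.3, 120.7, 103.9, 150.3, 102.2, 0.0 m³/s.
The maximum is 150.3 m³/s, occurring at the reading for t = 04:00.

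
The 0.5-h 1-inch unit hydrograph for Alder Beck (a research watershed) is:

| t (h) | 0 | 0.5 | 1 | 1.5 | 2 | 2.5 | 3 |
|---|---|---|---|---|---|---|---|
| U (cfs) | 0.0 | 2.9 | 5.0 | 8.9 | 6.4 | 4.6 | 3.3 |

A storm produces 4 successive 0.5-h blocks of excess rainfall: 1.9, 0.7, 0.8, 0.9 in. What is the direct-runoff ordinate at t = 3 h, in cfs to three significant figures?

Q ≈ 22.6 cfs

By discrete convolution, Q_j = Σ (P_i / 1 in) · U_{j−i}.
At t = 3 h (j=6): Q = (1.9/1)·3.3 + (0.7/1)·4.6 + (0.8/1)·6.4 + (0.9/1)·8.9 = 22.6 cfs.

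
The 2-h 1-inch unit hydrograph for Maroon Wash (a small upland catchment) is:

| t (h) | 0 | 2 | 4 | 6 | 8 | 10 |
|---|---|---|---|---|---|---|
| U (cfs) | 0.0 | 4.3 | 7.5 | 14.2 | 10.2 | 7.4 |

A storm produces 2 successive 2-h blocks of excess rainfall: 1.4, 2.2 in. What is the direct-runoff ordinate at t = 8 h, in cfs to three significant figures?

Q ≈ 45.5 cfs

By discrete convolution, Q_j = Σ (P_i / 1 in) · U_{j−i}.
At t = 8 h (j=4): Q = (1.4/1)·10.2 + (2.2/1)·14.2 = 45.5 cfs.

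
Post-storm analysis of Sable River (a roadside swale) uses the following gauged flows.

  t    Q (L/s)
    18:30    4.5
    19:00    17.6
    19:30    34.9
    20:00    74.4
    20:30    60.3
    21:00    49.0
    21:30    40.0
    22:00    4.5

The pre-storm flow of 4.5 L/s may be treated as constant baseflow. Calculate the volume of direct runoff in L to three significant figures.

V ≈ 4.49 × 10^5 L

Direct-runoff ordinates (Q − Q_b): 0.0, 13.1, 30.4, 69.9, 55.8, 44.5, 35.5, 0.0 L/s.
ΣQ_DR = 249.2 L/s.
With Δt = 0.5 h = 1800 s, V = ΣQ_DR · Δt = 249.2 × 1800 = 4.49 × 10^5 L.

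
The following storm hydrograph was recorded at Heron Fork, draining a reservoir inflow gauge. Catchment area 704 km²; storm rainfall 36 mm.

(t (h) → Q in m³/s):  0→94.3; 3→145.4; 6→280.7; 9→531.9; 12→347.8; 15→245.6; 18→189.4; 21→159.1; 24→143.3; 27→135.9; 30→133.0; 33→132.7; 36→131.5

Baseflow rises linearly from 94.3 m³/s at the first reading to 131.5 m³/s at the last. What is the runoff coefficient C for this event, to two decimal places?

ΣQ_DR = 1203 m³/s; V = ΣQ_DR·Δt = 1.299 × 10^7 m³.
Runoff depth d = V / A = 18.45 mm.
C = d / P = 18.45 / 36 = 0.51.

C ≈ 0.51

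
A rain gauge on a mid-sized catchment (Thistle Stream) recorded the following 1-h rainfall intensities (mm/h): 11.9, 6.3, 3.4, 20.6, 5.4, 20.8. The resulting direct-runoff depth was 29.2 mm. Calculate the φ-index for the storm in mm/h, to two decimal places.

φ ≈ 8.03 mm/h

Only the 3 blocks with intensity above φ contribute runoff: 11.9, 20.6, 20.8 mm/h.
Σ(I−φ)·Δt = d  ⇒  (11.9+20.6+20.8 − 3φ)·1 = 29.2
φ = (53.30 − 29.2/1) / 3 = 8.03 mm/h.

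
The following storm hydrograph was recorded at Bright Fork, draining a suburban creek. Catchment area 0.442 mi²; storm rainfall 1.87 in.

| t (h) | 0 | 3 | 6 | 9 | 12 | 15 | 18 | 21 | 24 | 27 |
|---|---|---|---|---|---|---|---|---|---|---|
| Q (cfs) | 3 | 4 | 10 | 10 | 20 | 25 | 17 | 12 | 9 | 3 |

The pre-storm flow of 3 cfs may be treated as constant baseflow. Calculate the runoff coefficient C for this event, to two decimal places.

ΣQ_DR = 83.00 cfs; V = ΣQ_DR·Δt = 8.964 × 10^5 ft³.
Runoff depth d = V / A = 0.8730 in.
C = d / P = 0.8730 / 1.87 = 0.47.

C ≈ 0.47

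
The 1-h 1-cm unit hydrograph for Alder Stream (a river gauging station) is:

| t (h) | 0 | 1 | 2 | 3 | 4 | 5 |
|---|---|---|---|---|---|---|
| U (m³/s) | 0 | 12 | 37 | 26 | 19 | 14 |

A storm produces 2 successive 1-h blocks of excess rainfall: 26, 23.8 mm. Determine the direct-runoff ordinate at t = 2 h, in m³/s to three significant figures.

By discrete convolution, Q_j = Σ (P_i / 10 mm) · U_{j−i}.
At t = 2 h (j=2): Q = (26/10)·37 + (23.8/10)·12 = 125 m³/s.

Q ≈ 125 m³/s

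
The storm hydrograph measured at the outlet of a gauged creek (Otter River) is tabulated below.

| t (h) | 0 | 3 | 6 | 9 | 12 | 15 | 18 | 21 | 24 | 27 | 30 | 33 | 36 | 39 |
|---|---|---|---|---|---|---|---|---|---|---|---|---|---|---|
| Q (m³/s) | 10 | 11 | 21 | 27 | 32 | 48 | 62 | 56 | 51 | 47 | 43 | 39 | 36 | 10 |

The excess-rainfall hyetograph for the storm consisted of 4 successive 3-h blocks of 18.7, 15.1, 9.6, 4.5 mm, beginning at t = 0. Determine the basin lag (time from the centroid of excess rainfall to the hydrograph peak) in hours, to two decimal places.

t_L ≈ 13.51 h

Centroid of excess rainfall: t_c = Σ P_i·t̄_i / ΣP_i = 4.4937 h (block centres at 1.5, 4.5, 7.5, 10.5 h).
Hydrograph peak occurs at t = 18 h, so basin lag t_L = 18 − 4.4937 = 13.51 h.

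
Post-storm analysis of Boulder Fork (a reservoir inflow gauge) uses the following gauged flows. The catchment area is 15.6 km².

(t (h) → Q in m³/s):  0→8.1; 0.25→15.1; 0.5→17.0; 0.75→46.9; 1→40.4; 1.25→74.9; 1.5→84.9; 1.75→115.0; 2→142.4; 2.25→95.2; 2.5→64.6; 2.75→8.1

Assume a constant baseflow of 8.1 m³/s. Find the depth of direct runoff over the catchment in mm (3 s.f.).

d ≈ 35.5 mm

Direct runoff: 0.0, 7.0, 8.9, 38.8, 32.3, 66.8, 76.8, 106.9, 134.3, 87.1, 56.5, 0.0 m³/s; ΣQ_DR = 615.4 m³/s.
V = ΣQ_DR · Δt = 615.4 × 900 s = 5.539 × 10^5 m³.
Over A = 15.6 km², depth = V / A = 35.5 mm.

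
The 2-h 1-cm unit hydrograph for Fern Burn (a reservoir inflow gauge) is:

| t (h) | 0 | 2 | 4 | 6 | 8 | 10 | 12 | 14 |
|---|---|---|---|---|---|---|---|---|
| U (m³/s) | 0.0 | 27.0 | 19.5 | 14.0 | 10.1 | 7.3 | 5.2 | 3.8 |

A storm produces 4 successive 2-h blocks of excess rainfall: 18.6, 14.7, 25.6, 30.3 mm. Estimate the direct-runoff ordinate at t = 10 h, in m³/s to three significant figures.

Q ≈ 123 m³/s

By discrete convolution, Q_j = Σ (P_i / 10 mm) · U_{j−i}.
At t = 10 h (j=5): Q = (18.6/10)·7.3 + (14.7/10)·10.1 + (25.6/10)·14.0 + (30.3/10)·19.5 = 123 m³/s.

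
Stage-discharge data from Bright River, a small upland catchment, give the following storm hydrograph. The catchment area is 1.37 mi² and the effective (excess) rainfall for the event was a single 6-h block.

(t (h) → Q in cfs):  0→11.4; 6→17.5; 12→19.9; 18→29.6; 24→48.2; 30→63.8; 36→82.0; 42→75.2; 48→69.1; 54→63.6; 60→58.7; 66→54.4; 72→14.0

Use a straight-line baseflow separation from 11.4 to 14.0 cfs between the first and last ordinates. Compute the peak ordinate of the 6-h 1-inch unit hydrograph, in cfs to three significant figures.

U_p ≈ 23.1 cfs

Direct runoff: 0.00, 5.88, 8.07, 17.55, 35.93, 51.32, 69.30, 62.28, 55.97, 50.25, 45.13, 40.62, 0.00 cfs; ΣQ_DR = 442.3 cfs, peak = 69.30 cfs.
Runoff depth d = ΣQ_DR·Δt / A = 442.3 × 21600 / (1.37 mi²) = 3.002 in.
The 1-inch UH is the DRH scaled by (1 in)/d, so U_p = 69.30 × 1/3.002 = 23.1 cfs.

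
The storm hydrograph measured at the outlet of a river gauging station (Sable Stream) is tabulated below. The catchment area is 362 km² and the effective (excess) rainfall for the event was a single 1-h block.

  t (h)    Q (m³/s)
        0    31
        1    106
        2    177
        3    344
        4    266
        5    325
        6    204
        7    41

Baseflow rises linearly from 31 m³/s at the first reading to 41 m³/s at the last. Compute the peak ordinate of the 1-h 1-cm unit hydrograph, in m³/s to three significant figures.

U_p ≈ 257 m³/s

Direct runoff: 0.00, 73.57, 143.14, 308.71, 229.29, 286.86, 164.43, 0.00 m³/s; ΣQ_DR = 1206 m³/s, peak = 308.71 m³/s.
Runoff depth d = ΣQ_DR·Δt / A = 1206 × 3600 / (362 km²) = 11.99 mm.
The 1-cm UH is the DRH scaled by (10 mm)/d, so U_p = 308.71 × 10/11.99 = 257 m³/s.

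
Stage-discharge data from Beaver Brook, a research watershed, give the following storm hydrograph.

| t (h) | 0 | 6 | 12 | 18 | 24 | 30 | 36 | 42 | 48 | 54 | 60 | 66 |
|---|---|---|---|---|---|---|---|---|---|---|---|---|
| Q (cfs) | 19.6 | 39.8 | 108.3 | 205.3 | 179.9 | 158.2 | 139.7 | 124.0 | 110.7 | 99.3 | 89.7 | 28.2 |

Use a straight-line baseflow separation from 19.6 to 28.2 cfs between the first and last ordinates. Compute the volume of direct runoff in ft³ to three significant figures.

Direct-runoff ordinates (Q − Q_b): 0.00, 19.42, 87.14, 183.35, 157.17, 134.69, 115.41, 98.93, 84.85, 72.66, 62.28, 0.00 cfs.
ΣQ_DR = 1016 cfs.
With Δt = 6 h = 21600 s, V = ΣQ_DR · Δt = 1016 × 21600 = 2.19 × 10^7 ft³.

V ≈ 2.19 × 10^7 ft³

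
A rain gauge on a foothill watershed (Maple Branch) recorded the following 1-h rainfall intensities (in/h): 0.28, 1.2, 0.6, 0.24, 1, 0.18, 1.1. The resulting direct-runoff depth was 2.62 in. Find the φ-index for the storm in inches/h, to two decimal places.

φ ≈ 0.32 in/h

Only the 4 blocks with intensity above φ contribute runoff: 1.2, 0.6, 1, 1.1 in/h.
Σ(I−φ)·Δt = d  ⇒  (1.2+0.6+1+1.1 − 4φ)·1 = 2.62
φ = (3.900 − 2.62/1) / 4 = 0.32 in/h.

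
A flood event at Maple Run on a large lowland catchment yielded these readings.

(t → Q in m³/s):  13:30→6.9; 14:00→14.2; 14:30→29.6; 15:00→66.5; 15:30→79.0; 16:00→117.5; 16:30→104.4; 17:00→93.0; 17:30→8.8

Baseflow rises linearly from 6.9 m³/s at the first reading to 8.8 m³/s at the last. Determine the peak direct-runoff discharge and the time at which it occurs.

Subtracting baseflow gives direct-runoff ordinates: 0.00, 7.06, 22.23, 58.89, 71.15, 109.41, 96.08, 84.44, 0.00 m³/s.
The maximum is 109.41 m³/s, occurring at the reading for t = 16:00.

Q_p = 109.41 m³/s at t = 16:00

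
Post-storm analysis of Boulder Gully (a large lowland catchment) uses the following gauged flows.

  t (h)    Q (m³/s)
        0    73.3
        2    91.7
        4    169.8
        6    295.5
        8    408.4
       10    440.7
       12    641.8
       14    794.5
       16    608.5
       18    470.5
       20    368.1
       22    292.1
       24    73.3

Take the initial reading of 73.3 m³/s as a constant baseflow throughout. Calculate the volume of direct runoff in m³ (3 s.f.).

Direct-runoff ordinates (Q − Q_b): 0.0, 18.4, 96.5, 222.2, 335.1, 367.4, 568.5, 721.2, 535.2, 397.2, 294.8, 218.8, 0.0 m³/s.
ΣQ_DR = 3775 m³/s.
With Δt = 2 h = 7200 s, V = ΣQ_DR · Δt = 3775 × 7200 = 2.72 × 10^7 m³.

V ≈ 2.72 × 10^7 m³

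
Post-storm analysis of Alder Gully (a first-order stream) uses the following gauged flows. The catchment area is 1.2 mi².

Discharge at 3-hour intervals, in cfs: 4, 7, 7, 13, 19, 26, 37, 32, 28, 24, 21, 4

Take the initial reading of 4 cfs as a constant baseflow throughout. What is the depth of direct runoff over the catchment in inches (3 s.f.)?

d ≈ 0.674 in

Direct runoff: 0.0, 3.0, 3.0, 9.0, 15.0, 22.0, 33.0, 28.0, 24.0, 20.0, 17.0, 0.0 cfs; ΣQ_DR = 174.0 cfs.
V = ΣQ_DR · Δt = 174.0 × 10800 s = 1.879 × 10^6 ft³.
Over A = 1.2 mi², depth = V / A = 0.674 in.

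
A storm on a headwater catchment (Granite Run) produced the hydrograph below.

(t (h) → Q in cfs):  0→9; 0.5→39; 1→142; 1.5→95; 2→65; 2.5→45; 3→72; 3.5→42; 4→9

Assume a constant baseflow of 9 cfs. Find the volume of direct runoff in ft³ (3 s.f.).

V ≈ 7.87 × 10^5 ft³

Direct-runoff ordinates (Q − Q_b): 0.0, 30.0, 133.0, 86.0, 56.0, 36.0, 63.0, 33.0, 0.0 cfs.
ΣQ_DR = 437.0 cfs.
With Δt = 0.5 h = 1800 s, V = ΣQ_DR · Δt = 437.0 × 1800 = 7.87 × 10^5 ft³.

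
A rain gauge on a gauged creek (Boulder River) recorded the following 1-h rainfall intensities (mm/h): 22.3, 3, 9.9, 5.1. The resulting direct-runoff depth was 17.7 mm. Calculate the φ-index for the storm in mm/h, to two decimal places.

Only the 2 blocks with intensity above φ contribute runoff: 22.3, 9.9 mm/h.
Σ(I−φ)·Δt = d  ⇒  (22.3+9.9 − 2φ)·1 = 17.7
φ = (32.20 − 17.7/1) / 2 = 7.25 mm/h.

φ ≈ 7.25 mm/h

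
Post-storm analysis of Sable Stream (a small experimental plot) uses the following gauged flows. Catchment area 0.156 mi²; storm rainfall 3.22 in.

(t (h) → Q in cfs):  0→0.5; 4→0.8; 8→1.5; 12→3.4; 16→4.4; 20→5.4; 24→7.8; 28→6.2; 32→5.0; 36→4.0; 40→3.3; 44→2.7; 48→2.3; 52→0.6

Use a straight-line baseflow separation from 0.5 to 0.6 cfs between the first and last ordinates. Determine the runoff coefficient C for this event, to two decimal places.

C ≈ 0.50

ΣQ_DR = 40.20 cfs; V = ΣQ_DR·Δt = 5.789 × 10^5 ft³.
Runoff depth d = V / A = 1.597 in.
C = d / P = 1.597 / 3.22 = 0.50.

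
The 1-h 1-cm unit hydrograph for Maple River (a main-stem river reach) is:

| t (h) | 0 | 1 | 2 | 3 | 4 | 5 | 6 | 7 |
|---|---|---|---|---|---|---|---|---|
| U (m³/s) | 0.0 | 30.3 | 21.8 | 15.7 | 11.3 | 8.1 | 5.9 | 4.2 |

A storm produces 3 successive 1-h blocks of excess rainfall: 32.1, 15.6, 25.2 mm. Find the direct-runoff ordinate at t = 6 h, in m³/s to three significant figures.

By discrete convolution, Q_j = Σ (P_i / 10 mm) · U_{j−i}.
At t = 6 h (j=6): Q = (32.1/10)·5.9 + (15.6/10)·8.1 + (25.2/10)·11.3 = 60.1 m³/s.

Q ≈ 60.1 m³/s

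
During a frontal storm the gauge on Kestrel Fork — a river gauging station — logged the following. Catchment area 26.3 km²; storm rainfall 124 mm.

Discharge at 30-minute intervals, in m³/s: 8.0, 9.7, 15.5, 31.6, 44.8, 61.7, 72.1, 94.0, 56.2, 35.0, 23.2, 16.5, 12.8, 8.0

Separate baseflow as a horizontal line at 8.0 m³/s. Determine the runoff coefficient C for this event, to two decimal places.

C ≈ 0.21

ΣQ_DR = 377.1 m³/s; V = ΣQ_DR·Δt = 6.788 × 10^5 m³.
Runoff depth d = V / A = 25.81 mm.
C = d / P = 25.81 / 124 = 0.21.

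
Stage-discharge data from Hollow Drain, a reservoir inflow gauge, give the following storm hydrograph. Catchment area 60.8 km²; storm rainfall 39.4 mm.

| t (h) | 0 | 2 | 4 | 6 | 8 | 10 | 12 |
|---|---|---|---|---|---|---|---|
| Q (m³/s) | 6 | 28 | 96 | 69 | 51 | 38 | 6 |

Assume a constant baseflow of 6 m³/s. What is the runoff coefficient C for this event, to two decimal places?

C ≈ 0.76

ΣQ_DR = 252.0 m³/s; V = ΣQ_DR·Δt = 1.814 × 10^6 m³.
Runoff depth d = V / A = 29.84 mm.
C = d / P = 29.84 / 39.4 = 0.76.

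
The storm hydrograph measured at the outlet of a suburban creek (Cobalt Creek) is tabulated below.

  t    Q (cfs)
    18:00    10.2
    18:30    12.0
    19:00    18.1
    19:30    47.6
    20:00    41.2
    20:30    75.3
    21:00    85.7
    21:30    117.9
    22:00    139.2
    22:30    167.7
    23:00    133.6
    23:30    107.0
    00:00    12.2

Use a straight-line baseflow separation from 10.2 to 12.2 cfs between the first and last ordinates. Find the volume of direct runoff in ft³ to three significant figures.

V ≈ 1.48 × 10^6 ft³

Direct-runoff ordinates (Q − Q_b): 0.00, 1.63, 7.57, 36.90, 30.33, 64.27, 74.50, 106.53, 127.67, 156.00, 121.73, 94.97, 0.00 cfs.
ΣQ_DR = 822.1 cfs.
With Δt = 0.5 h = 1800 s, V = ΣQ_DR · Δt = 822.1 × 1800 = 1.48 × 10^6 ft³.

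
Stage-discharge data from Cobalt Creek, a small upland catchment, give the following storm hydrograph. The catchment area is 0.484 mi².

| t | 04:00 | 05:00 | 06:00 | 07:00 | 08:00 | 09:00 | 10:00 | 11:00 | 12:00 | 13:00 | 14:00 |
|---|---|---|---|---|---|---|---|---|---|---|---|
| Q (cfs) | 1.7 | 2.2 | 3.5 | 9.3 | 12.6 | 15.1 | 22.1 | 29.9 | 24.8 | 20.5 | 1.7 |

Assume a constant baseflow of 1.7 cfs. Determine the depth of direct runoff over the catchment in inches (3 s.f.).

Direct runoff: 0.0, 0.5, 1.8, 7.6, 10.9, 13.4, 20.4, 28.2, 23.1, 18.8, 0.0 cfs; ΣQ_DR = 124.7 cfs.
V = ΣQ_DR · Δt = 124.7 × 3600 s = 4.489 × 10^5 ft³.
Over A = 0.484 mi², depth = V / A = 0.399 in.

d ≈ 0.399 in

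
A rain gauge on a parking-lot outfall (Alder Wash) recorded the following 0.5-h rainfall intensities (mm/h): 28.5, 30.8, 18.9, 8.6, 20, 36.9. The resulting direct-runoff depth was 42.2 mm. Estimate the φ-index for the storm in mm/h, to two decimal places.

Only the 5 blocks with intensity above φ contribute runoff: 28.5, 30.8, 18.9, 20, 36.9 mm/h.
Σ(I−φ)·Δt = d  ⇒  (28.5+30.8+18.9+20+36.9 − 5φ)·0.5 = 42.2
φ = (135.1 − 42.2/0.5) / 5 = 10.14 mm/h.

φ ≈ 10.14 mm/h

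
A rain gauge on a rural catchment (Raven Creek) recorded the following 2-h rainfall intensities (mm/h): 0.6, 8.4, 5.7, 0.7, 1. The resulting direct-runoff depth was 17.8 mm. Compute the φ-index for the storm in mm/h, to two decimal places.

Only the 2 blocks with intensity above φ contribute runoff: 8.4, 5.7 mm/h.
Σ(I−φ)·Δt = d  ⇒  (8.4+5.7 − 2φ)·2 = 17.8
φ = (14.10 − 17.8/2) / 2 = 2.60 mm/h.

φ ≈ 2.60 mm/h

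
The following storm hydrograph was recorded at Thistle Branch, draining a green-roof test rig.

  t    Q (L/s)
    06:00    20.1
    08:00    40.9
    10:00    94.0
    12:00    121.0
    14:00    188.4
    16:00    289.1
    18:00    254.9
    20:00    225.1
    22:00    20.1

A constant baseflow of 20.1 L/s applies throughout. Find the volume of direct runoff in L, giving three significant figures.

Direct-runoff ordinates (Q − Q_b): 0.0, 20.8, 73.9, 100.9, 168.3, 269.0, 234.8, 205.0, 0.0 L/s.
ΣQ_DR = 1073 L/s.
With Δt = 2 h = 7200 s, V = ΣQ_DR · Δt = 1073 × 7200 = 7.72 × 10^6 L.

V ≈ 7.72 × 10^6 L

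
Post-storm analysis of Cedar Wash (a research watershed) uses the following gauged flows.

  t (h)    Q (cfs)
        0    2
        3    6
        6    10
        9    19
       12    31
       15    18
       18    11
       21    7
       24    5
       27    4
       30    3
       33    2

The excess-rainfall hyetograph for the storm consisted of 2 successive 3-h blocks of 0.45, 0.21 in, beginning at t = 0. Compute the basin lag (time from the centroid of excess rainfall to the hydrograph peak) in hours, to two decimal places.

Centroid of excess rainfall: t_c = Σ P_i·t̄_i / ΣP_i = 2.4545 h (block centres at 1.5, 4.5 h).
Hydrograph peak occurs at t = 12 h, so basin lag t_L = 12 − 2.4545 = 9.55 h.

t_L ≈ 9.55 h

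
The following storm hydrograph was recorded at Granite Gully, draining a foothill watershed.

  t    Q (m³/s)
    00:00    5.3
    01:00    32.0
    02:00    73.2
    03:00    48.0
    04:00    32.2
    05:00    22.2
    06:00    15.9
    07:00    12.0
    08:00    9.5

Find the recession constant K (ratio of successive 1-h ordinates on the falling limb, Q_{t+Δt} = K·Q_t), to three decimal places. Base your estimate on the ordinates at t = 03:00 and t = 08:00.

K ≈ 0.723

Using the recession-limb readings at t = 03:00 and t = 08:00: Q falls from 48.0 to 9.5 m³/s over 5 intervals.
K = (Q₂/Q₁)^(1/5) = (9.5/48.0)^(1/5) = 0.723.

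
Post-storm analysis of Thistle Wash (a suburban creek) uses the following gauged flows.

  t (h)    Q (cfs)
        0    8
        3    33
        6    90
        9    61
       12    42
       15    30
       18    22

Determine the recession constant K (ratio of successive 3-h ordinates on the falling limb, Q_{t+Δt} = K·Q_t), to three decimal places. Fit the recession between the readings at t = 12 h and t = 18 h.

K ≈ 0.724

Using the recession-limb readings at t = 12 h and t = 18 h: Q falls from 42 to 22 cfs over 2 intervals.
K = (Q₂/Q₁)^(1/2) = (22/42)^(1/2) = 0.724.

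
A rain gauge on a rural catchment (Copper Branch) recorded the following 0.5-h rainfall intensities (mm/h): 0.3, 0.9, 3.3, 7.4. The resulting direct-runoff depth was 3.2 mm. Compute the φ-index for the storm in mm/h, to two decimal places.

Only the 2 blocks with intensity above φ contribute runoff: 3.3, 7.4 mm/h.
Σ(I−φ)·Δt = d  ⇒  (3.3+7.4 − 2φ)·0.5 = 3.2
φ = (10.70 − 3.2/0.5) / 2 = 2.15 mm/h.

φ ≈ 2.15 mm/h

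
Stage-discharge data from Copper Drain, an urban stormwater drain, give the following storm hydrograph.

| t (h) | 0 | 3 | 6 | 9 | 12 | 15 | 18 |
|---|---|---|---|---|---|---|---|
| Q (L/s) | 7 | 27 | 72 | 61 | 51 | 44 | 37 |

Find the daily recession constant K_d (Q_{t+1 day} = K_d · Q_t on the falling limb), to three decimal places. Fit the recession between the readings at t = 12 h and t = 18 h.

Between t = 12 h and t = 18 h the flow falls from 51 to 37 L/s over 2×3 h = 6 h.
Per-interval ratio K = (37/51)^(1/2) = 0.8518; K_d = K^(24/3) = 0.277.

K_d ≈ 0.277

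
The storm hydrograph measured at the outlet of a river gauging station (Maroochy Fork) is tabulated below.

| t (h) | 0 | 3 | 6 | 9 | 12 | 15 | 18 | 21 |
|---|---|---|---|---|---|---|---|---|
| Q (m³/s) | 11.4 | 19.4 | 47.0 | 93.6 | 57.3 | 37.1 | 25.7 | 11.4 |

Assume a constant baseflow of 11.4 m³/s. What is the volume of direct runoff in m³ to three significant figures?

V ≈ 2.29 × 10^6 m³

Direct-runoff ordinates (Q − Q_b): 0.0, 8.0, 35.6, 82.2, 45.9, 25.7, 14.3, 0.0 m³/s.
ΣQ_DR = 211.7 m³/s.
With Δt = 3 h = 10800 s, V = ΣQ_DR · Δt = 211.7 × 10800 = 2.29 × 10^6 m³.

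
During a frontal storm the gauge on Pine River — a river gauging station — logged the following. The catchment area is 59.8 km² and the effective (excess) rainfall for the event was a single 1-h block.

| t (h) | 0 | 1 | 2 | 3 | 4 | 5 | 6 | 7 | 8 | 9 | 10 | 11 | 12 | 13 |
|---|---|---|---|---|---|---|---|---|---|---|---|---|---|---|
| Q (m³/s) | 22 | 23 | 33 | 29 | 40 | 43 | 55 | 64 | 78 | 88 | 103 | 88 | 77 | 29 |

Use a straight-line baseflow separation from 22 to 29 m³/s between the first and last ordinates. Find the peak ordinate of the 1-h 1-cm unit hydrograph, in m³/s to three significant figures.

U_p ≈ 30.3 m³/s

Direct runoff: 0.00, 0.46, 9.92, 5.38, 15.85, 18.31, 29.77, 38.23, 51.69, 61.15, 75.62, 60.08, 48.54, 0.00 m³/s; ΣQ_DR = 415.0 m³/s, peak = 75.62 m³/s.
Runoff depth d = ΣQ_DR·Δt / A = 415.0 × 3600 / (59.8 km²) = 24.98 mm.
The 1-cm UH is the DRH scaled by (10 mm)/d, so U_p = 75.62 × 10/24.98 = 30.3 m³/s.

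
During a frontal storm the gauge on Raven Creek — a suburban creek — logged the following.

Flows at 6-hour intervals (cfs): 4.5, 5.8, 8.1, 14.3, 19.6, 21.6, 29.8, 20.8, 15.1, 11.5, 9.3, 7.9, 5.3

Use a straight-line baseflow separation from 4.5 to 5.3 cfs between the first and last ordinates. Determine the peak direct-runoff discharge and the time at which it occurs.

Subtracting baseflow gives direct-runoff ordinates: 0.00, 1.23, 3.47, 9.60, 14.83, 16.77, 24.90, 15.83, 10.07, 6.40, 4.13, 2.67, 0.00 cfs.
The maximum is 24.90 cfs, occurring at the reading for t = 36 h.

Q_p = 24.90 cfs at t = 36 h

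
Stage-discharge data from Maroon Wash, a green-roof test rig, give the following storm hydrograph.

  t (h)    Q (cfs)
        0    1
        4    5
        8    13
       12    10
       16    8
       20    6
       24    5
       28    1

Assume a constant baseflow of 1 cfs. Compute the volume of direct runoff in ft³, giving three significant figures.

Direct-runoff ordinates (Q − Q_b): 0.0, 4.0, 12.0, 9.0, 7.0, 5.0, 4.0, 0.0 cfs.
ΣQ_DR = 41.00 cfs.
With Δt = 4 h = 14400 s, V = ΣQ_DR · Δt = 41.00 × 14400 = 5.90 × 10^5 ft³.

V ≈ 5.90 × 10^5 ft³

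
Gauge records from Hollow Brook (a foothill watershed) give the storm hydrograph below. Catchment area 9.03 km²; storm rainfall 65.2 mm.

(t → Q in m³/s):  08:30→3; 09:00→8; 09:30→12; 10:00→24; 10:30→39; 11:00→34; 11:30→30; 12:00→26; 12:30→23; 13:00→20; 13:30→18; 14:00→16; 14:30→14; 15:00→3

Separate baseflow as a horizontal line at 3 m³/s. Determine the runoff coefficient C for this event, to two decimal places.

C ≈ 0.70

ΣQ_DR = 228.0 m³/s; V = ΣQ_DR·Δt = 4.104 × 10^5 m³.
Runoff depth d = V / A = 45.45 mm.
C = d / P = 45.45 / 65.2 = 0.70.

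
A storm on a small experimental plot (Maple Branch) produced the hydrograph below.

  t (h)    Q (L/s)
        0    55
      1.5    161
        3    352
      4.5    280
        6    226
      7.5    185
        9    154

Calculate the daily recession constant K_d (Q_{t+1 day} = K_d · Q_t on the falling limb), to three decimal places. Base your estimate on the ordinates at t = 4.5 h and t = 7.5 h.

Between t = 4.5 h and t = 7.5 h the flow falls from 280 to 185 L/s over 2×1.5 h = 3 h.
Per-interval ratio K = (185/280)^(1/2) = 0.8128; K_d = K^(24/1.5) = 0.036.

K_d ≈ 0.036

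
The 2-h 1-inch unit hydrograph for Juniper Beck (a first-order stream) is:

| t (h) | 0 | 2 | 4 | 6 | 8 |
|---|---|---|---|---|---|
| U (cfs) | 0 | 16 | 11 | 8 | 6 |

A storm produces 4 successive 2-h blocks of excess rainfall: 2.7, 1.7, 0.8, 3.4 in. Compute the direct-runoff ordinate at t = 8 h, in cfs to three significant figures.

Q ≈ 93.0 cfs

By discrete convolution, Q_j = Σ (P_i / 1 in) · U_{j−i}.
At t = 8 h (j=4): Q = (2.7/1)·6 + (1.7/1)·8 + (0.8/1)·11 + (3.4/1)·16 = 93.0 cfs.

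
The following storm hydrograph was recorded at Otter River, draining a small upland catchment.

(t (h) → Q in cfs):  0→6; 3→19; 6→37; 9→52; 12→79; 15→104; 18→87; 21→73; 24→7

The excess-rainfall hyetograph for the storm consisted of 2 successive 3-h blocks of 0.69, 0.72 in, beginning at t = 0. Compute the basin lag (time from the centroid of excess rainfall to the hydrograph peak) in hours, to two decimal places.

Centroid of excess rainfall: t_c = Σ P_i·t̄_i / ΣP_i = 3.0319 h (block centres at 1.5, 4.5 h).
Hydrograph peak occurs at t = 15 h, so basin lag t_L = 15 − 3.0319 = 11.97 h.

t_L ≈ 11.97 h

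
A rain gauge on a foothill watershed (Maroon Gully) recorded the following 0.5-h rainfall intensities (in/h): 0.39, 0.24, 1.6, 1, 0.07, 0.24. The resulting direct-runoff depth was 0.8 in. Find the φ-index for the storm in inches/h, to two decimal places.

φ ≈ 0.50 in/h

Only the 2 blocks with intensity above φ contribute runoff: 1.6, 1 in/h.
Σ(I−φ)·Δt = d  ⇒  (1.6+1 − 2φ)·0.5 = 0.8
φ = (2.600 − 0.8/0.5) / 2 = 0.50 in/h.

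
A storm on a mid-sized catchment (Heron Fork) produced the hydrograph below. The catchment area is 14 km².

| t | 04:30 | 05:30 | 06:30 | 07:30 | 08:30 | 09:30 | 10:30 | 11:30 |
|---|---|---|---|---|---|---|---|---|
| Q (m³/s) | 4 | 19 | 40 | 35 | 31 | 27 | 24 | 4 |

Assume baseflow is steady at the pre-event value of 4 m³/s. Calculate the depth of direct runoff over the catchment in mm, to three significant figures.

d ≈ 39.1 mm

Direct runoff: 0.0, 15.0, 36.0, 31.0, 27.0, 23.0, 20.0, 0.0 m³/s; ΣQ_DR = 152.0 m³/s.
V = ΣQ_DR · Δt = 152.0 × 3600 s = 5.472 × 10^5 m³.
Over A = 14 km², depth = V / A = 39.1 mm.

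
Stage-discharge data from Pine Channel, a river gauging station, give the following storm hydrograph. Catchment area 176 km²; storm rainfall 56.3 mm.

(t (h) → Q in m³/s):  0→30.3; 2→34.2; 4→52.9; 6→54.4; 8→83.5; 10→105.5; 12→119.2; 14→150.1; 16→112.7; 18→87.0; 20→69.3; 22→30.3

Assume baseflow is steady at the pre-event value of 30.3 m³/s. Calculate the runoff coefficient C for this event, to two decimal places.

ΣQ_DR = 565.8 m³/s; V = ΣQ_DR·Δt = 4.074 × 10^6 m³.
Runoff depth d = V / A = 23.15 mm.
C = d / P = 23.15 / 56.3 = 0.41.

C ≈ 0.41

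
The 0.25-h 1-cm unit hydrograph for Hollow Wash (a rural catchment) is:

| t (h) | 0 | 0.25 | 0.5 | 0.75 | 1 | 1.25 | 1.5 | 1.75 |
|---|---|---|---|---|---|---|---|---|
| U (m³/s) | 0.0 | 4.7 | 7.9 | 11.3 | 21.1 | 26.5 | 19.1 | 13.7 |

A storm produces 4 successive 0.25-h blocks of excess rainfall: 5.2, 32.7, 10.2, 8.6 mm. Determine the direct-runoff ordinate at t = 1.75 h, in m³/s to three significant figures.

Q ≈ 115 m³/s

By discrete convolution, Q_j = Σ (P_i / 10 mm) · U_{j−i}.
At t = 1.75 h (j=7): Q = (5.2/10)·13.7 + (32.7/10)·19.1 + (10.2/10)·26.5 + (8.6/10)·21.1 = 115 m³/s.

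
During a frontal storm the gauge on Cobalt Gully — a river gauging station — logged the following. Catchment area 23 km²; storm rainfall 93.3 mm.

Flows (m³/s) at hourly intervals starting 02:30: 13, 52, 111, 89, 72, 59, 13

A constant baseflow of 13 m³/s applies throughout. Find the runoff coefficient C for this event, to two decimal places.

C ≈ 0.53

ΣQ_DR = 318.0 m³/s; V = ΣQ_DR·Δt = 1.145 × 10^6 m³.
Runoff depth d = V / A = 49.77 mm.
C = d / P = 49.77 / 93.3 = 0.53.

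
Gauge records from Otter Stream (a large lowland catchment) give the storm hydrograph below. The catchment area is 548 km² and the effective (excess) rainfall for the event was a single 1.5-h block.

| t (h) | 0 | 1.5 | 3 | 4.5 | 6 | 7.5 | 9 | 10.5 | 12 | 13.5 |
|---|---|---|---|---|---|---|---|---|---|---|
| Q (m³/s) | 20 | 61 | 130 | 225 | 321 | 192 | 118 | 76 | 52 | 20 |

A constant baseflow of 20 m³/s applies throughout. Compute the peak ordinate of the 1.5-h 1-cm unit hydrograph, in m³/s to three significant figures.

Direct runoff: 0.0, 41.0, 110.0, 205.0, 301.0, 172.0, 98.0, 56.0, 32.0, 0.0 m³/s; ΣQ_DR = 1015 m³/s, peak = 301.0 m³/s.
Runoff depth d = ΣQ_DR·Δt / A = 1015 × 5400 / (548 km²) = 10.00 mm.
The 1-cm UH is the DRH scaled by (10 mm)/d, so U_p = 301.0 × 10/10.00 = 301 m³/s.

U_p ≈ 301 m³/s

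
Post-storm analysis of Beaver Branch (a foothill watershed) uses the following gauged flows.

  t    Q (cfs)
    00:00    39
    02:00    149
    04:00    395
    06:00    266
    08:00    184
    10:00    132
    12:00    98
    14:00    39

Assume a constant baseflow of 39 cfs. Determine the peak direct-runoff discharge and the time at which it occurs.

Q_p = 356.0 cfs at t = 04:00

Subtracting baseflow gives direct-runoff ordinates: 0.0, 110.0, 356.0, 227.0, 145.0, 93.0, 59.0, 0.0 cfs.
The maximum is 356.0 cfs, occurring at the reading for t = 04:00.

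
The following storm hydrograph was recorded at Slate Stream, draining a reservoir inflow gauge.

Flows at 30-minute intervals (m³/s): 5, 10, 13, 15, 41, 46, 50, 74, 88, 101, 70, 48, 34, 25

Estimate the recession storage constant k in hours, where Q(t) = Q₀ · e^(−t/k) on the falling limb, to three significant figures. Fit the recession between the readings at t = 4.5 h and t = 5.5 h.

On the falling limb, Q drops from 101 to 48 m³/s between t = 4.5 h and t = 5.5 h (Δt = 1 h).
k = −Δt / ln(Q₂/Q₁) = −1 / ln(48/101) = 1.34 h.

k ≈ 1.34 h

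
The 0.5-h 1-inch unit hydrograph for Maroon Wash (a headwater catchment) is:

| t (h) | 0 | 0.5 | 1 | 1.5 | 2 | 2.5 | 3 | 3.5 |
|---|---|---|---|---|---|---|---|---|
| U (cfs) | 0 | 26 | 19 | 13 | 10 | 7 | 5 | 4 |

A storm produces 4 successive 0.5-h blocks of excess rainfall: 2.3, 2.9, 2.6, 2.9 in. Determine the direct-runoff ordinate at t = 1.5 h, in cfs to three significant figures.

By discrete convolution, Q_j = Σ (P_i / 1 in) · U_{j−i}.
At t = 1.5 h (j=3): Q = (2.3/1)·13 + (2.9/1)·19 + (2.6/1)·26 + (2.9/1)·0 = 153 cfs.

Q ≈ 153 cfs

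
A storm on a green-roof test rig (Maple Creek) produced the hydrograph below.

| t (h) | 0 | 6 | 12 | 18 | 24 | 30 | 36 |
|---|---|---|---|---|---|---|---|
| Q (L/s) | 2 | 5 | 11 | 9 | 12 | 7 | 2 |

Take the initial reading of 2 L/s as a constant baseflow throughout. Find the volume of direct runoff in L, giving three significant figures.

V ≈ 7.34 × 10^5 L

Direct-runoff ordinates (Q − Q_b): 0.0, 3.0, 9.0, 7.0, 10.0, 5.0, 0.0 L/s.
ΣQ_DR = 34.00 L/s.
With Δt = 6 h = 21600 s, V = ΣQ_DR · Δt = 34.00 × 21600 = 7.34 × 10^5 L.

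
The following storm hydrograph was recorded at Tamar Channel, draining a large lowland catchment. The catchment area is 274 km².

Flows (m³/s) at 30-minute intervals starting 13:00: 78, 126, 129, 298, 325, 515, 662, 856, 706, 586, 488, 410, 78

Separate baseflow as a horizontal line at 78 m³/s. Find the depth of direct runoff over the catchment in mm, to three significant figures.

d ≈ 27.9 mm

Direct runoff: 0.0, 48.0, 51.0, 220.0, 247.0, 437.0, 584.0, 778.0, 628.0, 508.0, 410.0, 332.0, 0.0 m³/s; ΣQ_DR = 4243 m³/s.
V = ΣQ_DR · Δt = 4243 × 1800 s = 7.637 × 10^6 m³.
Over A = 274 km², depth = V / A = 27.9 mm.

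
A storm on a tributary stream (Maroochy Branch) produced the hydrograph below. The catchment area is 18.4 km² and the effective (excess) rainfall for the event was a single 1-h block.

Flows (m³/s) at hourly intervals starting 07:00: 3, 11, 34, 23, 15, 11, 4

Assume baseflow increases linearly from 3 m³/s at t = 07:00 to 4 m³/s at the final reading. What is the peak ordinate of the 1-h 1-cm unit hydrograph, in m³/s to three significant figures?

Direct runoff: 0.00, 7.83, 30.67, 19.50, 11.33, 7.17, 0.00 m³/s; ΣQ_DR = 76.50 m³/s, peak = 30.67 m³/s.
Runoff depth d = ΣQ_DR·Δt / A = 76.50 × 3600 / (18.4 km²) = 14.97 mm.
The 1-cm UH is the DRH scaled by (10 mm)/d, so U_p = 30.67 × 10/14.97 = 20.5 m³/s.

U_p ≈ 20.5 m³/s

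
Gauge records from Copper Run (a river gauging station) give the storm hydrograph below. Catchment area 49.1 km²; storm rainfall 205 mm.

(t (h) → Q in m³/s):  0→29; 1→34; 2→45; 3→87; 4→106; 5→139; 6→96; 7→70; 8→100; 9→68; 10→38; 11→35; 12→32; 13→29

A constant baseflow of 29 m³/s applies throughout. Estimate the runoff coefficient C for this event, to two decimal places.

C ≈ 0.18

ΣQ_DR = 502.0 m³/s; V = ΣQ_DR·Δt = 1.807 × 10^6 m³.
Runoff depth d = V / A = 36.81 mm.
C = d / P = 36.81 / 205 = 0.18.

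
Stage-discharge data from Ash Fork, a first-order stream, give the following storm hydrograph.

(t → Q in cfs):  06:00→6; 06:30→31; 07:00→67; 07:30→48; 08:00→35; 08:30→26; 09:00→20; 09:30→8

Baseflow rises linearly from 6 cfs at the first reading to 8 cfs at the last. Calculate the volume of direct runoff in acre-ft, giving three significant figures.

V ≈ 7.64 acre-ft

Direct-runoff ordinates (Q − Q_b): 0.00, 24.71, 60.43, 41.14, 27.86, 18.57, 12.29, 0.00 cfs.
ΣQ_DR = 185.0 cfs.
With Δt = 0.5 h = 1800 s, V = ΣQ_DR · Δt = 185.0 × 1800 = 3.33 × 10^5 ft³ = 7.64 acre-ft.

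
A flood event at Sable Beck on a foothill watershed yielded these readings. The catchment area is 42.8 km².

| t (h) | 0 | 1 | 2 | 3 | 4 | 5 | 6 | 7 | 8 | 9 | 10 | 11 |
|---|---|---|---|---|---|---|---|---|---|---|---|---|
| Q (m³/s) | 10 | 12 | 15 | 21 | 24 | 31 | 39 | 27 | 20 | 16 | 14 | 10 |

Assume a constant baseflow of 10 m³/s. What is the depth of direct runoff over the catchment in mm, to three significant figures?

d ≈ 10.0 mm

Direct runoff: 0.0, 2.0, 5.0, 11.0, 14.0, 21.0, 29.0, 17.0, 10.0, 6.0, 4.0, 0.0 m³/s; ΣQ_DR = 119.0 m³/s.
V = ΣQ_DR · Δt = 119.0 × 3600 s = 4.284 × 10^5 m³.
Over A = 42.8 km², depth = V / A = 10.0 mm.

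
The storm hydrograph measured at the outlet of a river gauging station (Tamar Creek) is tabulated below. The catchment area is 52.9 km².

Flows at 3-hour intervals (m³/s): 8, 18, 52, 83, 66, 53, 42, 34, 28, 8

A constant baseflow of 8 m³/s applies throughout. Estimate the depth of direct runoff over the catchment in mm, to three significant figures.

Direct runoff: 0.0, 10.0, 44.0, 75.0, 58.0, 45.0, 34.0, 26.0, 20.0, 0.0 m³/s; ΣQ_DR = 312.0 m³/s.
V = ΣQ_DR · Δt = 312.0 × 10800 s = 3.370 × 10^6 m³.
Over A = 52.9 km², depth = V / A = 63.7 mm.

d ≈ 63.7 mm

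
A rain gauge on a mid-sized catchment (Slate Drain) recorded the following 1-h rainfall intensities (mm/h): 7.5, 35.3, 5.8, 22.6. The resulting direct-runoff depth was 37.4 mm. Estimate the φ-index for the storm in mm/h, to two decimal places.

φ ≈ 10.25 mm/h

Only the 2 blocks with intensity above φ contribute runoff: 35.3, 22.6 mm/h.
Σ(I−φ)·Δt = d  ⇒  (35.3+22.6 − 2φ)·1 = 37.4
φ = (57.90 − 37.4/1) / 2 = 10.25 mm/h.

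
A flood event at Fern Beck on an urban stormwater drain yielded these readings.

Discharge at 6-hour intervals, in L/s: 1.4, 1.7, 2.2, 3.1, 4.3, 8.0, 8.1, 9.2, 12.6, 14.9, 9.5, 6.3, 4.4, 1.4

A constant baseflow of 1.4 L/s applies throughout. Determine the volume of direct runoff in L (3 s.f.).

V ≈ 1.46 × 10^6 L

Direct-runoff ordinates (Q − Q_b): 0.0, 0.3, 0.8, 1.7, 2.9, 6.6, 6.7, 7.8, 11.2, 13.5, 8.1, 4.9, 3.0, 0.0 L/s.
ΣQ_DR = 67.50 L/s.
With Δt = 6 h = 21600 s, V = ΣQ_DR · Δt = 67.50 × 21600 = 1.46 × 10^6 L.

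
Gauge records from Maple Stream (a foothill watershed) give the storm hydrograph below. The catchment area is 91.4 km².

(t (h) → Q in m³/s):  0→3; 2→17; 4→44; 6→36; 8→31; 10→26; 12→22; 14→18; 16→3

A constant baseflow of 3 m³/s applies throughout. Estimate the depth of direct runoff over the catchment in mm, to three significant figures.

d ≈ 13.6 mm

Direct runoff: 0.0, 14.0, 41.0, 33.0, 28.0, 23.0, 19.0, 15.0, 0.0 m³/s; ΣQ_DR = 173.0 m³/s.
V = ΣQ_DR · Δt = 173.0 × 7200 s = 1.246 × 10^6 m³.
Over A = 91.4 km², depth = V / A = 13.6 mm.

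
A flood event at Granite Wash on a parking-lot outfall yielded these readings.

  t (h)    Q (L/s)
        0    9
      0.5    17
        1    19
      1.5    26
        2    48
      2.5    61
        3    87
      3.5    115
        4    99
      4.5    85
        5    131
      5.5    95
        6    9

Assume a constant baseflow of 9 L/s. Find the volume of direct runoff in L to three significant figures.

Direct-runoff ordinates (Q − Q_b): 0.0, 8.0, 10.0, 17.0, 39.0, 52.0, 78.0, 106.0, 90.0, 76.0, 122.0, 86.0, 0.0 L/s.
ΣQ_DR = 684.0 L/s.
With Δt = 0.5 h = 1800 s, V = ΣQ_DR · Δt = 684.0 × 1800 = 1.23 × 10^6 L.

V ≈ 1.23 × 10^6 L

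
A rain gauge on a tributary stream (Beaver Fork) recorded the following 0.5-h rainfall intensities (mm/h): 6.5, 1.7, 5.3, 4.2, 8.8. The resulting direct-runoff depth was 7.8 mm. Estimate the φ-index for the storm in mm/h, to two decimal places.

φ ≈ 2.30 mm/h

Only the 4 blocks with intensity above φ contribute runoff: 6.5, 5.3, 4.2, 8.8 mm/h.
Σ(I−φ)·Δt = d  ⇒  (6.5+5.3+4.2+8.8 − 4φ)·0.5 = 7.8
φ = (24.80 − 7.8/0.5) / 4 = 2.30 mm/h.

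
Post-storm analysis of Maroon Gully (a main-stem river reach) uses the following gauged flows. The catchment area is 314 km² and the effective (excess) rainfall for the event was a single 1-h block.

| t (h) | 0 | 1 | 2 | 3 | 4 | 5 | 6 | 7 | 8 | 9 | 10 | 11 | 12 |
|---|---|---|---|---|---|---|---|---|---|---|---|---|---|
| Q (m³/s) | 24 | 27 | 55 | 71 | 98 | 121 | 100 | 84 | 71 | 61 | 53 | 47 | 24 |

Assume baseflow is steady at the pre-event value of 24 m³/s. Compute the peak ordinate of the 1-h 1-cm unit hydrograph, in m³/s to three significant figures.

Direct runoff: 0.0, 3.0, 31.0, 47.0, 74.0, 97.0, 76.0, 60.0, 47.0, 37.0, 29.0, 23.0, 0.0 m³/s; ΣQ_DR = 524.0 m³/s, peak = 97.0 m³/s.
Runoff depth d = ΣQ_DR·Δt / A = 524.0 × 3600 / (314 km²) = 6.008 mm.
The 1-cm UH is the DRH scaled by (10 mm)/d, so U_p = 97.0 × 10/6.008 = 161 m³/s.

U_p ≈ 161 m³/s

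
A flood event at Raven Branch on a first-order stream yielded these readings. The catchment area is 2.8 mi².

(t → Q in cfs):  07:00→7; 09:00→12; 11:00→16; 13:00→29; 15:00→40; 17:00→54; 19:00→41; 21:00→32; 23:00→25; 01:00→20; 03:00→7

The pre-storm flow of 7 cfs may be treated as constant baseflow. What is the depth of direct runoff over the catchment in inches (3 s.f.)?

d ≈ 0.228 in

Direct runoff: 0.0, 5.0, 9.0, 22.0, 33.0, 47.0, 34.0, 25.0, 18.0, 13.0, 0.0 cfs; ΣQ_DR = 206.0 cfs.
V = ΣQ_DR · Δt = 206.0 × 7200 s = 1.483 × 10^6 ft³.
Over A = 2.8 mi², depth = V / A = 0.228 in.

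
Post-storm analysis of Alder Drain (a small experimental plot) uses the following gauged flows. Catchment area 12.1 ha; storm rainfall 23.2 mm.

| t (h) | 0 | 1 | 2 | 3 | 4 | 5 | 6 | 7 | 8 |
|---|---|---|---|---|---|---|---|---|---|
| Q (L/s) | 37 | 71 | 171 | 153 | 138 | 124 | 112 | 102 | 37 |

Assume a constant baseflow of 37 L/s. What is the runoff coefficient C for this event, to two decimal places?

C ≈ 0.78

ΣQ_DR = 612.0 L/s; V = ΣQ_DR·Δt = 2.203 × 10^6 L.
Runoff depth d = V / A = 18.21 mm.
C = d / P = 18.21 / 23.2 = 0.78.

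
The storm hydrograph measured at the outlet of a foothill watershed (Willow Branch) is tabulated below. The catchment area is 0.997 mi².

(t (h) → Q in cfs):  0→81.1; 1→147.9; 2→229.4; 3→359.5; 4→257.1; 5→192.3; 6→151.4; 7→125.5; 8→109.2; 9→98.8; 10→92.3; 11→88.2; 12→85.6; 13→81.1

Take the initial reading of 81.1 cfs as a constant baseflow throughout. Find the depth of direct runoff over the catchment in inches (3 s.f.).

Direct runoff: 0.0, 66.8, 148.3, 278.4, 176.0, 111.2, 70.3, 44.4, 28.1, 17.7, 11.2, 7.1, 4.5, 0.0 cfs; ΣQ_DR = 964.0 cfs.
V = ΣQ_DR · Δt = 964.0 × 3600 s = 3.470 × 10^6 ft³.
Over A = 0.997 mi², depth = V / A = 1.50 in.

d ≈ 1.50 in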